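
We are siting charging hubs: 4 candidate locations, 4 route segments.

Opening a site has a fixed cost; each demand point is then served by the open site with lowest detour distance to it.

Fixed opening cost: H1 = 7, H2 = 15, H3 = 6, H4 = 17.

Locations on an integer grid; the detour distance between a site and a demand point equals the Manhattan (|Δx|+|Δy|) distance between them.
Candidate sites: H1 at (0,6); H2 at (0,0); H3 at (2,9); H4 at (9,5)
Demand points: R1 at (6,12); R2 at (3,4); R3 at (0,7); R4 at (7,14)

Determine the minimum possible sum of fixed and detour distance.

Open {H3}: assign each demand point to its cheapest open site.
  R1→H3 7, R2→H3 6, R3→H3 4, R4→H3 10
  detour distance 27, fixed 6 → total 33.
Compare {H1, H3}: detour distance 23 + fixed 13 = 36.
Compare {H1}: detour distance 33 + fixed 7 = 40.
Compare {H2, H3}: detour distance 27 + fixed 21 = 48.
All other subsets cost ≥ 36. Minimum total cost: 33.

33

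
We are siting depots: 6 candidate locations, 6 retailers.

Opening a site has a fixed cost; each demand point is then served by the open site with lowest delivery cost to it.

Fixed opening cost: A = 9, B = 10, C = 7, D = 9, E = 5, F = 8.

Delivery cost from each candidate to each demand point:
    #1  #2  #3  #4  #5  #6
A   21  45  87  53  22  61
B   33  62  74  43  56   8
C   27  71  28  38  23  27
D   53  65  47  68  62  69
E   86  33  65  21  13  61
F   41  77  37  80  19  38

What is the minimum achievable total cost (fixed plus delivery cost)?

Open {B, C, E}: assign each demand point to its cheapest open site.
  #1→C 27, #2→E 33, #3→C 28, #4→E 21, #5→E 13, #6→B 8
  delivery cost 130, fixed 22 → total 152.
Compare {A, B, C, E}: delivery cost 124 + fixed 31 = 155.
Compare {B, C, E, F}: delivery cost 130 + fixed 30 = 160.
Compare {C, E}: delivery cost 149 + fixed 12 = 161.
All other subsets cost ≥ 155. Minimum total cost: 152.

152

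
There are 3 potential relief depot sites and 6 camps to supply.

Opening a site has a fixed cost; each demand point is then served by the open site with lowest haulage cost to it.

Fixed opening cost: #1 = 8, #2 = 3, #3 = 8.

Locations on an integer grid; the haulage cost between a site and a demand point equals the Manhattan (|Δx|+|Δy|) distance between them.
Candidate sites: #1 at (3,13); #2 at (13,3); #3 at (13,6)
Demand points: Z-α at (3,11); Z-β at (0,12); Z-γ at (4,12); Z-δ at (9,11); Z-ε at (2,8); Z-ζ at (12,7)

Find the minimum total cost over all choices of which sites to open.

Open {#1, #2}: assign each demand point to its cheapest open site.
  Z-α→#1 2, Z-β→#1 4, Z-γ→#1 2, Z-δ→#1 8, Z-ε→#1 6, Z-ζ→#2 5
  haulage cost 27, fixed 11 → total 38.
Compare {#1, #3}: haulage cost 24 + fixed 16 = 40.
Compare {#1, #2, #3}: haulage cost 24 + fixed 19 = 43.
Compare {#1}: haulage cost 37 + fixed 8 = 45.
All other subsets cost ≥ 40. Minimum total cost: 38.

38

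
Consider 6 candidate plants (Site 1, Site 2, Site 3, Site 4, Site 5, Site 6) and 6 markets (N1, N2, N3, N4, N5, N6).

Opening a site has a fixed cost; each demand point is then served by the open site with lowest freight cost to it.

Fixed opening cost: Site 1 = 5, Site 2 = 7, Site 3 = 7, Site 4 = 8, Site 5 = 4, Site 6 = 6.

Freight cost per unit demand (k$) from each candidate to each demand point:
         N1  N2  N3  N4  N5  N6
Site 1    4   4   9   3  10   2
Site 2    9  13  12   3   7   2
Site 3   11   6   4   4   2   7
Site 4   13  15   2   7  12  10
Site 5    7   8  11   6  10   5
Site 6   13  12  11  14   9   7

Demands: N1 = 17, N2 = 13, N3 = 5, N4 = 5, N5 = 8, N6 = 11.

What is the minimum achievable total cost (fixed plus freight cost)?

203

Open {Site 1, Site 3, Site 4}: assign each demand point to its cheapest open site.
  N1→Site 1 17×4=68, N2→Site 1 13×4=52, N3→Site 4 5×2=10, N4→Site 1 5×3=15, N5→Site 3 8×2=16, N6→Site 1 11×2=22
  freight cost 183, fixed 20 → total 203.
Compare {Site 1, Site 3}: freight cost 193 + fixed 12 = 205.
Compare {Site 1, Site 3, Site 4, Site 5}: freight cost 183 + fixed 24 = 207.
Compare {Site 1, Site 3, Site 5}: freight cost 193 + fixed 16 = 209.
All other subsets cost ≥ 205. Minimum total cost: 203.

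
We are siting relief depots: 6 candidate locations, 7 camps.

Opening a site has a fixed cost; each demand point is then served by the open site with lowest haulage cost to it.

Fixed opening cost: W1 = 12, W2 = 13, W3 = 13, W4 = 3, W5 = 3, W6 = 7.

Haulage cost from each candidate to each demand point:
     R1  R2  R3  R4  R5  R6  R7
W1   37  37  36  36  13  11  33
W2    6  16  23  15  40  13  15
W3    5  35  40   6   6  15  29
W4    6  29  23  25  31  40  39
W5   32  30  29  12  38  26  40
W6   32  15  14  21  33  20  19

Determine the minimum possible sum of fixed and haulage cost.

Open {W3, W6}: assign each demand point to its cheapest open site.
  R1→W3 5, R2→W6 15, R3→W6 14, R4→W3 6, R5→W3 6, R6→W3 15, R7→W6 19
  haulage cost 80, fixed 20 → total 100.
Compare {W3, W4, W6}: haulage cost 80 + fixed 23 = 103.
Compare {W3, W5, W6}: haulage cost 80 + fixed 23 = 103.
Compare {W3, W4, W5, W6}: haulage cost 80 + fixed 26 = 106.
All other subsets cost ≥ 103. Minimum total cost: 100.

100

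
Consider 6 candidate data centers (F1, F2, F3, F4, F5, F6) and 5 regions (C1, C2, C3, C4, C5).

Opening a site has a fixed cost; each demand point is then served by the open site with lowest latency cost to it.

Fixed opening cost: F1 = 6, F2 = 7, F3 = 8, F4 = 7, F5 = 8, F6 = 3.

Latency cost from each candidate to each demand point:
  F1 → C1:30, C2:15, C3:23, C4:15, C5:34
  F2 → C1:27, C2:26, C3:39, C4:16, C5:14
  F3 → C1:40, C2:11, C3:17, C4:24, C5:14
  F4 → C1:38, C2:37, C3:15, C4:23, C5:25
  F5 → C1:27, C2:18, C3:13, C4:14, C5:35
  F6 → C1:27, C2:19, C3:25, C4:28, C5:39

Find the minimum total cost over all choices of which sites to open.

Open {F3, F5}: assign each demand point to its cheapest open site.
  C1→F5 27, C2→F3 11, C3→F5 13, C4→F5 14, C5→F3 14
  latency cost 79, fixed 16 → total 95.
Compare {F3, F5, F6}: latency cost 79 + fixed 19 = 98.
Compare {F2, F3}: latency cost 85 + fixed 15 = 100.
Compare {F1, F3}: latency cost 87 + fixed 14 = 101.
All other subsets cost ≥ 98. Minimum total cost: 95.

95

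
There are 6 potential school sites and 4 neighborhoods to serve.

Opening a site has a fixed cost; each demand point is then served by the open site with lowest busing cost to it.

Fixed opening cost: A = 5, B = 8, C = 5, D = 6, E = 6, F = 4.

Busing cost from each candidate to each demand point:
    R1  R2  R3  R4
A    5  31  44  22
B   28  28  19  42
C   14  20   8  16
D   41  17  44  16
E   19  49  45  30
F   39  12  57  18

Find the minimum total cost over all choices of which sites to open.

55

Open {A, C, F}: assign each demand point to its cheapest open site.
  R1→A 5, R2→F 12, R3→C 8, R4→C 16
  busing cost 41, fixed 14 → total 55.
Compare {A, C}: busing cost 49 + fixed 10 = 59.
Compare {C, F}: busing cost 50 + fixed 9 = 59.
Compare {A, C, D, F}: busing cost 41 + fixed 20 = 61.
All other subsets cost ≥ 59. Minimum total cost: 55.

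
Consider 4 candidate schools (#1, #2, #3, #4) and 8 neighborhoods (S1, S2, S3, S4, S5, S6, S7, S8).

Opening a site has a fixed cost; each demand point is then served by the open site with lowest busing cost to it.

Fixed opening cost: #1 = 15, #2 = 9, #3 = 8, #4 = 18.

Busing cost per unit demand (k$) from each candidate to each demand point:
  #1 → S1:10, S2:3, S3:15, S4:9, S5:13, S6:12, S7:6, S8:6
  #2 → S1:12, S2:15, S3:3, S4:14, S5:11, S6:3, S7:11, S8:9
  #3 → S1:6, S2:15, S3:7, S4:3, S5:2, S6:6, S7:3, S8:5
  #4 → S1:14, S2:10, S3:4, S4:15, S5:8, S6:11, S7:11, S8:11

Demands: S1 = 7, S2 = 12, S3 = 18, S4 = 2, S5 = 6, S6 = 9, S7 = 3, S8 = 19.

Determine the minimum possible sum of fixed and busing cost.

313

Open {#1, #2, #3}: assign each demand point to its cheapest open site.
  S1→#3 7×6=42, S2→#1 12×3=36, S3→#2 18×3=54, S4→#3 2×3=6, S5→#3 6×2=12, S6→#2 9×3=27, S7→#3 3×3=9, S8→#3 19×5=95
  busing cost 281, fixed 32 → total 313.
Compare {#1, #2, #3, #4}: busing cost 281 + fixed 50 = 331.
Compare {#1, #3, #4}: busing cost 326 + fixed 41 = 367.
Compare {#2, #3, #4}: busing cost 365 + fixed 35 = 400.
All other subsets cost ≥ 331. Minimum total cost: 313.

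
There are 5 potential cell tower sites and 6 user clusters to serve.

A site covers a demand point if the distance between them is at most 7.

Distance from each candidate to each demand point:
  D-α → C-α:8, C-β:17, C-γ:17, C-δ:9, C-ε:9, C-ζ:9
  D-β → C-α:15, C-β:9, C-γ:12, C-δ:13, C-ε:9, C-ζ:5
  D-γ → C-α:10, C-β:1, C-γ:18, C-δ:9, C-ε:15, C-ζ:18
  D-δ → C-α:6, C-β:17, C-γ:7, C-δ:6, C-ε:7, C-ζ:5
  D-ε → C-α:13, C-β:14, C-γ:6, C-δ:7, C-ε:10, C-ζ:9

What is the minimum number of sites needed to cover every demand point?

Coverage sets (demand points within 7 of each site):
  D-α: {}
  D-β: {C-ζ}
  D-γ: {C-β}
  D-δ: {C-α, C-γ, C-δ, C-ε, C-ζ}
  D-ε: {C-γ, C-δ}
No single site covers all 6 demand points.
But {D-γ, D-δ} covers everything, so the minimum is 2.

2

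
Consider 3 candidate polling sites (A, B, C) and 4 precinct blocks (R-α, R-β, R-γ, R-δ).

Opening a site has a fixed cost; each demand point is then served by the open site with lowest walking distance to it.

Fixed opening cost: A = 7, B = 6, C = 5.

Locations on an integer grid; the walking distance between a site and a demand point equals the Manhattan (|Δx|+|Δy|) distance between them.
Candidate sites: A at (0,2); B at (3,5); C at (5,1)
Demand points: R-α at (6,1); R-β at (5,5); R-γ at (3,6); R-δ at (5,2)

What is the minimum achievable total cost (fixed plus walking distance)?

16

Open {B, C}: assign each demand point to its cheapest open site.
  R-α→C 1, R-β→B 2, R-γ→B 1, R-δ→C 1
  walking distance 5, fixed 11 → total 16.
Compare {C}: walking distance 13 + fixed 5 = 18.
Compare {B}: walking distance 15 + fixed 6 = 21.
Compare {A, B, C}: walking distance 5 + fixed 18 = 23.
All other subsets cost ≥ 18. Minimum total cost: 16.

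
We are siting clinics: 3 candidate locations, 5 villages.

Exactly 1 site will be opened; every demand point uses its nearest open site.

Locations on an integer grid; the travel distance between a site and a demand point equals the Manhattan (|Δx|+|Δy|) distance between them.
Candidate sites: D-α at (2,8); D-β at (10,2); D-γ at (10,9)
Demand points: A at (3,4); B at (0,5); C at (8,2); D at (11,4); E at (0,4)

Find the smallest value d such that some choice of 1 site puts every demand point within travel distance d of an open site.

13

Open {D-α}.
  Farthest demand point is D at travel distance 13 (to D-α); all others are ≤ 13.
With {D-β} the worst case is 13.
With {D-γ} the worst case is 15.
No size-1 selection achieves below 13.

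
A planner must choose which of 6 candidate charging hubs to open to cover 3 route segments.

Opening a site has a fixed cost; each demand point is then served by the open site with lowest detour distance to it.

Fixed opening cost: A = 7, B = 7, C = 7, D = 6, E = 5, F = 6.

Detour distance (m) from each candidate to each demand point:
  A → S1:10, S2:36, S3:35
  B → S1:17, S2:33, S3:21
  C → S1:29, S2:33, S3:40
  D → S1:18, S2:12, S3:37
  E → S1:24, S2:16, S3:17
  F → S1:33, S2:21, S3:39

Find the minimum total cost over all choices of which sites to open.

55

Open {A, E}: assign each demand point to its cheapest open site.
  S1→A 10, S2→E 16, S3→E 17
  detour distance 43, fixed 12 → total 55.
Compare {A, D, E}: detour distance 39 + fixed 18 = 57.
Compare {D, E}: detour distance 47 + fixed 11 = 58.
Compare {A, E, F}: detour distance 43 + fixed 18 = 61.
All other subsets cost ≥ 57. Minimum total cost: 55.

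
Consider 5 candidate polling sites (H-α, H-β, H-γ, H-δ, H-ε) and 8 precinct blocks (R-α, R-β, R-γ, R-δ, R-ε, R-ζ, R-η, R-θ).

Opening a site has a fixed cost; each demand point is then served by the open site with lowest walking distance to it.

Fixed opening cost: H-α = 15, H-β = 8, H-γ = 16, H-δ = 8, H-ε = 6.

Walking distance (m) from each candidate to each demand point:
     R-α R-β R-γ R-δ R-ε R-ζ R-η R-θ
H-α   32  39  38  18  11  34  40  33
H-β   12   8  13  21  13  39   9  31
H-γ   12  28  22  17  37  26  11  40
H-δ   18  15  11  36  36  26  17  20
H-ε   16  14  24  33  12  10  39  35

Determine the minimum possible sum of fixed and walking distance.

Open {H-β, H-δ, H-ε}: assign each demand point to its cheapest open site.
  R-α→H-β 12, R-β→H-β 8, R-γ→H-δ 11, R-δ→H-β 21, R-ε→H-ε 12, R-ζ→H-ε 10, R-η→H-β 9, R-θ→H-δ 20
  walking distance 103, fixed 22 → total 125.
Compare {H-β, H-ε}: walking distance 116 + fixed 14 = 130.
Compare {H-β, H-δ}: walking distance 120 + fixed 16 = 136.
Compare {H-α, H-β, H-δ, H-ε}: walking distance 99 + fixed 37 = 136.
All other subsets cost ≥ 130. Minimum total cost: 125.

125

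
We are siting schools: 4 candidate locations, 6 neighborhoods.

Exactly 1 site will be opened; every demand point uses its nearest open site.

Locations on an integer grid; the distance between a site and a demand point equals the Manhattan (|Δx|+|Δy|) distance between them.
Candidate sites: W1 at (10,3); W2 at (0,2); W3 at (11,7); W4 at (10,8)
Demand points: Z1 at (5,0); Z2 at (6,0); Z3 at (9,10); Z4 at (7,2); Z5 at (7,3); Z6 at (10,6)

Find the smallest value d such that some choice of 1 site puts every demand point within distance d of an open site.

Open {W1}.
  Farthest demand point is Z1 at distance 8 (to W1); all others are ≤ 8.
With {W3} the worst case is 13.
With {W4} the worst case is 13.
No size-1 selection achieves below 8.

8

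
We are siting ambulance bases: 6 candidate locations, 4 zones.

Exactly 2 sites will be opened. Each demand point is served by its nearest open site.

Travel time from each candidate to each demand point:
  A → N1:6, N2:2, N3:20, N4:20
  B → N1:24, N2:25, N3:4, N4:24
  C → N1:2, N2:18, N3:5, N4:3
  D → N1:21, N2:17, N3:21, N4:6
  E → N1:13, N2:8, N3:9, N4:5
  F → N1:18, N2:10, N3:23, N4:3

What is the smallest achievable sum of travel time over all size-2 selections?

12

Open {A, C}.
  N1→C 2, N2→A 2, N3→C 5, N4→C 3  ⇒ total 12.
Compare {C, E}: total 18.
Compare {C, F}: total 20.
No size-2 selection does better; minimum is 12.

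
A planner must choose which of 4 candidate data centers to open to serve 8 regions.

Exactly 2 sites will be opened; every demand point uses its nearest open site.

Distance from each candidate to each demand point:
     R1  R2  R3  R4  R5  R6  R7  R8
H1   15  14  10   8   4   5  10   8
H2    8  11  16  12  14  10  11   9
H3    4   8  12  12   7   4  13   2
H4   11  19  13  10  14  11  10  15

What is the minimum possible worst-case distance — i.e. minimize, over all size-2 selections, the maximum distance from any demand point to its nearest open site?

10

Open {H1, H3}.
  Farthest demand point is R3 at distance 10 (to H1); all others are ≤ 10.
With {H1, H2} the worst case is 11.
With {H2, H3} the worst case is 12.
No size-2 selection achieves below 10.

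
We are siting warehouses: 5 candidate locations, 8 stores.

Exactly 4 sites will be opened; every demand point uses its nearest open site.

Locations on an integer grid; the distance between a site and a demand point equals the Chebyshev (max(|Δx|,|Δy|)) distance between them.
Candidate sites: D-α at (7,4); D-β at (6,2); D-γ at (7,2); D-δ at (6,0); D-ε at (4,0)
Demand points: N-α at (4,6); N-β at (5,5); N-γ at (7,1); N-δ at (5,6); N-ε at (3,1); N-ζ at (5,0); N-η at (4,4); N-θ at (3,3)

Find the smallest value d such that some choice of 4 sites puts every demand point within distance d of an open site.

Open {D-α, D-β, D-γ, D-δ}.
  Farthest demand point is N-α at distance 3 (to D-α); all others are ≤ 3.
With {D-α, D-β, D-γ, D-ε} the worst case is 3.
With {D-α, D-β, D-δ, D-ε} the worst case is 3.
No size-4 selection achieves below 3.

3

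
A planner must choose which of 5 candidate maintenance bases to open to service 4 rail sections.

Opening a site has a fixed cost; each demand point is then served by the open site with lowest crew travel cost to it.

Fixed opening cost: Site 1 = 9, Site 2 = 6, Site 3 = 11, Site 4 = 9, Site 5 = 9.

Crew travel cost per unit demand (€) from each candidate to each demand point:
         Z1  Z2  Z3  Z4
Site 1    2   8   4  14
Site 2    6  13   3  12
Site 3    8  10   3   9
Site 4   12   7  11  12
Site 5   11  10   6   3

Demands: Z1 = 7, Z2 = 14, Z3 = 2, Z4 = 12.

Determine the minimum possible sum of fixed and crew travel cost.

Open {Site 1, Site 4, Site 5}: assign each demand point to its cheapest open site.
  Z1→Site 1 7×2=14, Z2→Site 4 14×7=98, Z3→Site 1 2×4=8, Z4→Site 5 12×3=36
  crew travel cost 156, fixed 27 → total 183.
Compare {Site 1, Site 2, Site 4, Site 5}: crew travel cost 154 + fixed 33 = 187.
Compare {Site 1, Site 5}: crew travel cost 170 + fixed 18 = 188.
Compare {Site 1, Site 2, Site 5}: crew travel cost 168 + fixed 24 = 192.
All other subsets cost ≥ 187. Minimum total cost: 183.

183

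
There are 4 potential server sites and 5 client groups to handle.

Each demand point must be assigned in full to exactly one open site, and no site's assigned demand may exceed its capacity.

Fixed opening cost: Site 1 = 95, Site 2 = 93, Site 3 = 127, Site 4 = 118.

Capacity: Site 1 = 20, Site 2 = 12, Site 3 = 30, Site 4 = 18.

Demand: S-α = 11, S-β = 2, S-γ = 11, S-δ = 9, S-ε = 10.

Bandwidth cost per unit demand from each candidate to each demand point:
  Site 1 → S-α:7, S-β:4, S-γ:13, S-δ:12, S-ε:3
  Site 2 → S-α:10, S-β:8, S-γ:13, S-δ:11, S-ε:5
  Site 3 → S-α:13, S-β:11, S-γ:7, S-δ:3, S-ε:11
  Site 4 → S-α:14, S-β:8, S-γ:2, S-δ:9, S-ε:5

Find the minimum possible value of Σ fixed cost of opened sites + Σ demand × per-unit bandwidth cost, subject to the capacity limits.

Open {Site 1, Site 3}; cheapest assignment that respects the capacities:
  Site 1 (cap 20, load 13): S-α, S-β — cost 11×7 + 2×4 = 85
  Site 3 (cap 30, load 30): S-γ, S-δ, S-ε — cost 11×7 + 9×3 + 10×11 = 214
  Shipping 299, fixed 222 → total 521.
  Any other capacity-feasible assignment to {Site 1, Site 3} ships for at least 299.
Compare {Site 1, Site 2, Site 3}: its best feasible assignment gives total 554.
Compare {Site 3, Site 4}: its best feasible assignment gives total 563.
Every other set of open sites that can feasibly serve all demand totals ≥ 554 even under its best assignment. Minimum: 521.

521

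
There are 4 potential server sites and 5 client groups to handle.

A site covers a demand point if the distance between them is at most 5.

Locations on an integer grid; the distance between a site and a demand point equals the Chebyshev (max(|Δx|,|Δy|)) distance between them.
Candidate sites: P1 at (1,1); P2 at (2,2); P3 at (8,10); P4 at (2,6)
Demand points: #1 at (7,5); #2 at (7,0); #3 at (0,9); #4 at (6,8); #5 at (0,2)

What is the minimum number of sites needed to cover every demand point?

Coverage sets (demand points within 5 of each site):
  P1: {#5}
  P2: {#1, #2, #5}
  P3: {#1, #4}
  P4: {#1, #3, #4, #5}
No single site covers all 5 demand points.
But {P2, P4} covers everything, so the minimum is 2.

2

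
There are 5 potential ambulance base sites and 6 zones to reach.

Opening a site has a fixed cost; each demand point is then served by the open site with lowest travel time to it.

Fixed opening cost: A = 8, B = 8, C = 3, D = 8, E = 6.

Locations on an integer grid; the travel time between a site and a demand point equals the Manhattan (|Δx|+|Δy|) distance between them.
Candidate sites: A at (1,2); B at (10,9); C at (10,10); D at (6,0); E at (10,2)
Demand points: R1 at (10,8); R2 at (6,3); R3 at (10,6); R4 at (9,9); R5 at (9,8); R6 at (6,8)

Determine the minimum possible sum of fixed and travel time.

30

Open {B}: assign each demand point to its cheapest open site.
  R1→B 1, R2→B 10, R3→B 3, R4→B 1, R5→B 2, R6→B 5
  travel time 22, fixed 8 → total 30.
Compare {C}: travel time 28 + fixed 3 = 31.
Compare {B, D}: travel time 15 + fixed 16 = 31.
Compare {B, E}: travel time 17 + fixed 14 = 31.
All other subsets cost ≥ 31. Minimum total cost: 30.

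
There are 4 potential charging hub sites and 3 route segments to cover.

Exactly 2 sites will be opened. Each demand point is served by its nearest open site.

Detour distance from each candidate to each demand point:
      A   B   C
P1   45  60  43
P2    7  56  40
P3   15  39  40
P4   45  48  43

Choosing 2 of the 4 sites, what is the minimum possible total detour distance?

86

Open {P2, P3}.
  A→P2 7, B→P3 39, C→P2 40  ⇒ total 86.
Compare {P1, P3}: total 94.
Compare {P3, P4}: total 94.
No size-2 selection does better; minimum is 86.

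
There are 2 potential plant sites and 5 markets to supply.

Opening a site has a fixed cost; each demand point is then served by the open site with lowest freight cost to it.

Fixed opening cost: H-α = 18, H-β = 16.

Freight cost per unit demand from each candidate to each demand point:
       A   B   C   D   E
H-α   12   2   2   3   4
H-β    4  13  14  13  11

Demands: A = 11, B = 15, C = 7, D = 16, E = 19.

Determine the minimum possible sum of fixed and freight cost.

246

Open {H-α, H-β}: assign each demand point to its cheapest open site.
  A→H-β 11×4=44, B→H-α 15×2=30, C→H-α 7×2=14, D→H-α 16×3=48, E→H-α 19×4=76
  freight cost 212, fixed 34 → total 246.
Compare {H-α}: freight cost 300 + fixed 18 = 318.
Compare {H-β}: freight cost 754 + fixed 16 = 770.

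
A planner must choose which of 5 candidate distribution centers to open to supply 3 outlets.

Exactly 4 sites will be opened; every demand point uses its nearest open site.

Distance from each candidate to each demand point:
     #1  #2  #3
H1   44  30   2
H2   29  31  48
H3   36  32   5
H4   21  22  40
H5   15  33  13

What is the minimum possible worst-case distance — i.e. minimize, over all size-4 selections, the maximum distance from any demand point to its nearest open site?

22

Open {H1, H2, H3, H4}.
  Farthest demand point is #2 at distance 22 (to H4); all others are ≤ 22.
With {H1, H2, H4, H5} the worst case is 22.
With {H1, H3, H4, H5} the worst case is 22.
No size-4 selection achieves below 22.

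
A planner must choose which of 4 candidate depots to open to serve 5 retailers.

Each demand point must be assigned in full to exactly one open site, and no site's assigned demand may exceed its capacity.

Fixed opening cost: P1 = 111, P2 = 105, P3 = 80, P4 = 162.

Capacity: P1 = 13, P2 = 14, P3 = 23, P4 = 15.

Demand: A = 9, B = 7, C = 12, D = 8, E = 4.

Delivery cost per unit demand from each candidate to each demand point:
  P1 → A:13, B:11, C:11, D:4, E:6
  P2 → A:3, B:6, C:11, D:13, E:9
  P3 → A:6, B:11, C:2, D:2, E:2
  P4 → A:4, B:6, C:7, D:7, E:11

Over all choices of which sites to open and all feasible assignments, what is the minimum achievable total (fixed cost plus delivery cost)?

Open {P1, P2, P3}; cheapest assignment that respects the capacities:
  P1 (cap 13, load 11): B, E — cost 7×11 + 4×6 = 101
  P2 (cap 14, load 9): A — cost 9×3 = 27
  P3 (cap 23, load 20): C, D — cost 12×2 + 8×2 = 40
  Shipping 168, fixed 296 → total 464.
  Any other capacity-feasible assignment to {P1, P2, P3} ships for at least 168.
Compare {P2, P3, P4}: its best feasible assignment gives total 492.
Compare {P1, P3, P4}: its best feasible assignment gives total 529.
Every other set of open sites that can feasibly serve all demand totals ≥ 492 even under its best assignment. Minimum: 464.

464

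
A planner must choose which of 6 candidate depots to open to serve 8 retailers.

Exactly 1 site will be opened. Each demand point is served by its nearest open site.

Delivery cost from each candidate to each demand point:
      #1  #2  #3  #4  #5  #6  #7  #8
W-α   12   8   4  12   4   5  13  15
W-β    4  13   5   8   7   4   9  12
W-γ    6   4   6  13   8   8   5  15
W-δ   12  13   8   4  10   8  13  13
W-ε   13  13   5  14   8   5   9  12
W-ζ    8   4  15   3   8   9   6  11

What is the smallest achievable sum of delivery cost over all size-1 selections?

62

Open {W-β}.
  #1→W-β 4, #2→W-β 13, #3→W-β 5, #4→W-β 8, #5→W-β 7, #6→W-β 4, #7→W-β 9, #8→W-β 12  ⇒ total 62.
Compare {W-ζ}: total 64.
Compare {W-γ}: total 65.
No size-1 selection does better; minimum is 62.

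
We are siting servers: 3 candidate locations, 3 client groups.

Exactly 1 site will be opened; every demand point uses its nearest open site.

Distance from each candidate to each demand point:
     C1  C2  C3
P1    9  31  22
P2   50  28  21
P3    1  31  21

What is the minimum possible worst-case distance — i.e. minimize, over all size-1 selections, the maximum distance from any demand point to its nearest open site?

Open {P1}.
  Farthest demand point is C2 at distance 31 (to P1); all others are ≤ 31.
With {P3} the worst case is 31.
With {P2} the worst case is 50.
No size-1 selection achieves below 31.

31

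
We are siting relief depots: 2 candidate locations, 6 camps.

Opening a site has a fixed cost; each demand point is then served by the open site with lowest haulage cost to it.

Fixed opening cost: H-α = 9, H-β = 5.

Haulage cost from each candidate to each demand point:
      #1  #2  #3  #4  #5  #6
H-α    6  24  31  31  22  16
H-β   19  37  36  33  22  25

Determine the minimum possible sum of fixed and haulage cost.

139

Open {H-α}: assign each demand point to its cheapest open site.
  #1→H-α 6, #2→H-α 24, #3→H-α 31, #4→H-α 31, #5→H-α 22, #6→H-α 16
  haulage cost 130, fixed 9 → total 139.
Compare {H-α, H-β}: haulage cost 130 + fixed 14 = 144.
Compare {H-β}: haulage cost 172 + fixed 5 = 177.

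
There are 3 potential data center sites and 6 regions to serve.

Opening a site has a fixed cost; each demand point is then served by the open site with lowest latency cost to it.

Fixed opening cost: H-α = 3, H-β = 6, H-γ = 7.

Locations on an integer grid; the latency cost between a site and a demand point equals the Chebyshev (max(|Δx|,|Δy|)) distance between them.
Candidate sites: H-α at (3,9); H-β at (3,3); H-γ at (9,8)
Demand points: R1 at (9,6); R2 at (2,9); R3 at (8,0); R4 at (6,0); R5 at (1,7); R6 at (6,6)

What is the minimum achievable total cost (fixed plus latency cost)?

Open {H-α, H-β}: assign each demand point to its cheapest open site.
  R1→H-α 6, R2→H-α 1, R3→H-β 5, R4→H-β 3, R5→H-α 2, R6→H-α 3
  latency cost 20, fixed 9 → total 29.
Compare {H-α, H-β, H-γ}: latency cost 16 + fixed 16 = 32.
Compare {H-α}: latency cost 30 + fixed 3 = 33.
Compare {H-β}: latency cost 27 + fixed 6 = 33.
All other subsets cost ≥ 32. Minimum total cost: 29.

29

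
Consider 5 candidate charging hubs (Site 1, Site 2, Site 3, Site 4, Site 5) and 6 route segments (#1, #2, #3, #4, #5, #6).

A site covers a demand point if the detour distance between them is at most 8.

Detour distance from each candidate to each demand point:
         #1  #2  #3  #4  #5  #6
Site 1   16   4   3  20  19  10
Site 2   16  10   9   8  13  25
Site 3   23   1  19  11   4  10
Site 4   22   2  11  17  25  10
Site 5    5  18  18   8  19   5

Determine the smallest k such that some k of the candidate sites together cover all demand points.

Coverage sets (demand points within 8 of each site):
  Site 1: {#2, #3}
  Site 2: {#4}
  Site 3: {#2, #5}
  Site 4: {#2}
  Site 5: {#1, #4, #6}
No 2 sites suffice: every size-2 union leaves at least one demand point uncovered.
But {Site 1, Site 3, Site 5} covers everything, so the minimum is 3.

3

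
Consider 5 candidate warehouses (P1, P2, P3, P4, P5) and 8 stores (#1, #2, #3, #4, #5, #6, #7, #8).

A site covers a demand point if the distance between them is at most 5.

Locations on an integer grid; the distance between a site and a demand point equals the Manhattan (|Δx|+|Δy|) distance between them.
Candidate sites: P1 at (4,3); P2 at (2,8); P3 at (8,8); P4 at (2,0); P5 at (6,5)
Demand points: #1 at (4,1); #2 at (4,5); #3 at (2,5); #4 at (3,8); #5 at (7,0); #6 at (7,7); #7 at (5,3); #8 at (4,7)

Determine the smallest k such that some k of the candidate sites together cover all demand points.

Coverage sets (demand points within 5 of each site):
  P1: {#1, #2, #3, #7, #8}
  P2: {#2, #3, #4, #8}
  P3: {#4, #6, #8}
  P4: {#1, #3, #5}
  P5: {#2, #3, #6, #7, #8}
No 2 sites suffice: every size-2 union leaves at least one demand point uncovered.
But {P1, P3, P4} covers everything, so the minimum is 3.

3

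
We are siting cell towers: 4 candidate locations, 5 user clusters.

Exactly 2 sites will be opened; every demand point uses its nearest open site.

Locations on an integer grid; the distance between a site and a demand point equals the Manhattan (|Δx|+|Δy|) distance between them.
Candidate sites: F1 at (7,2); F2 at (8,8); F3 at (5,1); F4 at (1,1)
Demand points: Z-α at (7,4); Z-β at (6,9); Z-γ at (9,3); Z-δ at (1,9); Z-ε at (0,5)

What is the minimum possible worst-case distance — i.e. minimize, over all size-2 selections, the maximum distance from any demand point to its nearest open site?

Open {F1, F4}.
  Farthest demand point is Z-β at distance 8 (to F1); all others are ≤ 8.
With {F2, F4} the worst case is 8.
With {F2, F3} the worst case is 9.
No size-2 selection achieves below 8.

8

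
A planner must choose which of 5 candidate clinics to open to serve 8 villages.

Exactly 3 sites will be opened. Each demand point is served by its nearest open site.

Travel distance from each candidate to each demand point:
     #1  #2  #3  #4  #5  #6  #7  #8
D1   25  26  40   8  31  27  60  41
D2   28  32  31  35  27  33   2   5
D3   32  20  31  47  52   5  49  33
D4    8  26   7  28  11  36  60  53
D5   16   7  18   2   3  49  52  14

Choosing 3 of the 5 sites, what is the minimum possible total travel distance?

Open {D2, D3, D5}.
  #1→D5 16, #2→D5 7, #3→D5 18, #4→D5 2, #5→D5 3, #6→D3 5, #7→D2 2, #8→D2 5  ⇒ total 58.
Compare {D2, D4, D5}: total 67.
Compare {D1, D2, D5}: total 80.
No size-3 selection does better; minimum is 58.

58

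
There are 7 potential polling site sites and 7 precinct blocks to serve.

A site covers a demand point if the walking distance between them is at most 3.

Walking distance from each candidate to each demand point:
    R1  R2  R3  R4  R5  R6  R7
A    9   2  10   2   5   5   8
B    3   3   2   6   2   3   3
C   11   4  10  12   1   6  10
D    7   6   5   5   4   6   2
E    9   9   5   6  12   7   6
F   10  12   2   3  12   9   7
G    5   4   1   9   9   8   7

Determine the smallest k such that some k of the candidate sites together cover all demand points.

Coverage sets (demand points within 3 of each site):
  A: {R2, R4}
  B: {R1, R2, R3, R5, R6, R7}
  C: {R5}
  D: {R7}
  E: {}
  F: {R3, R4}
  G: {R3}
No single site covers all 7 demand points.
But {A, B} covers everything, so the minimum is 2.

2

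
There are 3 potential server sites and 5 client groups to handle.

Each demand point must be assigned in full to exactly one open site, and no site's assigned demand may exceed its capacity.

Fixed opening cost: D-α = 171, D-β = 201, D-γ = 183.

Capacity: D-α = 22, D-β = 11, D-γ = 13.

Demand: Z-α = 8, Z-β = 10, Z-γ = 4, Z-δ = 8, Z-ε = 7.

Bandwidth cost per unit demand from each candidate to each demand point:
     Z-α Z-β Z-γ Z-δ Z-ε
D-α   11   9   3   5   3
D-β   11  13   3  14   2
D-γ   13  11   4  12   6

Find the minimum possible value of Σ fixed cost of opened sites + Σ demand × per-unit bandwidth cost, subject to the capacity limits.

Open {D-α, D-β, D-γ}; cheapest assignment that respects the capacities:
  D-α (cap 22, load 22): Z-β, Z-γ, Z-δ — cost 10×9 + 4×3 + 8×5 = 142
  D-β (cap 11, load 7): Z-ε — cost 7×2 = 14
  D-γ (cap 13, load 8): Z-α — cost 8×13 = 104
  Shipping 260, fixed 555 → total 815.
  Any other capacity-feasible assignment to {D-α, D-β, D-γ} ships for at least 260.
Total demand is 37 and no other set of sites has combined capacity ≥ 37, so {D-α, D-β, D-γ} is the only feasible choice of open sites. Minimum: 815.

815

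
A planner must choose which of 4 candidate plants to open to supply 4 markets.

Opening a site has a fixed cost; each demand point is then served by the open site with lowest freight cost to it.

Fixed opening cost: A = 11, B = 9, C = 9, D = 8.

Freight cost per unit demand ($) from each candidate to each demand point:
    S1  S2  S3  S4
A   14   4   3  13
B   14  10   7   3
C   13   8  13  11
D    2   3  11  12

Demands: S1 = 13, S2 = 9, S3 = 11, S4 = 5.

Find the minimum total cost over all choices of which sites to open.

Open {A, B, D}: assign each demand point to its cheapest open site.
  S1→D 13×2=26, S2→D 9×3=27, S3→A 11×3=33, S4→B 5×3=15
  freight cost 101, fixed 28 → total 129.
Compare {A, B, C, D}: freight cost 101 + fixed 37 = 138.
Compare {B, D}: freight cost 145 + fixed 17 = 162.
Compare {A, D}: freight cost 146 + fixed 19 = 165.
All other subsets cost ≥ 138. Minimum total cost: 129.

129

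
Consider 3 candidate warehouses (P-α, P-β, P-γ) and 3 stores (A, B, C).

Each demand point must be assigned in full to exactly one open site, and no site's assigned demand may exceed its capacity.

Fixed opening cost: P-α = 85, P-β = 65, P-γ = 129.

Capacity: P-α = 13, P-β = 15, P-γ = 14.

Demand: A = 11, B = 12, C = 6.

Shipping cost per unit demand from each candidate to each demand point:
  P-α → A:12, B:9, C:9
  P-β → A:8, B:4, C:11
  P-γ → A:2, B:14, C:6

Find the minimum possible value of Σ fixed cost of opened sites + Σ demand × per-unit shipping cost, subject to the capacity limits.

Open {P-α, P-β, P-γ}; cheapest assignment that respects the capacities:
  P-α (cap 13, load 6): C — cost 6×9 = 54
  P-β (cap 15, load 12): B — cost 12×4 = 48
  P-γ (cap 14, load 11): A — cost 11×2 = 22
  Shipping 124, fixed 279 → total 403.
  Any other capacity-feasible assignment to {P-α, P-β, P-γ} ships for at least 124.
Total demand is 29; every other set of sites either has combined capacity below 29 or cannot fit the demands without splitting one across sites, so {P-α, P-β, P-γ} is the only feasible choice of open sites. Minimum: 403.

403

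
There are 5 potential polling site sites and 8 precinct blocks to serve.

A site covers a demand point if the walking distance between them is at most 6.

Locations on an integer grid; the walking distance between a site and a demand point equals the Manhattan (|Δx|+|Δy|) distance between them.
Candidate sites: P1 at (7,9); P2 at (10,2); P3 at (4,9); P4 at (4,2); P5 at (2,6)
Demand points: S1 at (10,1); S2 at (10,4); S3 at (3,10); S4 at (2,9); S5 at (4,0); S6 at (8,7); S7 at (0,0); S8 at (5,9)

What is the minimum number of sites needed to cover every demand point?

3

Coverage sets (demand points within 6 of each site):
  P1: {S3, S4, S6, S8}
  P2: {S1, S2}
  P3: {S3, S4, S6, S8}
  P4: {S5, S7}
  P5: {S3, S4, S8}
No 2 sites suffice: every size-2 union leaves at least one demand point uncovered.
But {P1, P2, P4} covers everything, so the minimum is 3.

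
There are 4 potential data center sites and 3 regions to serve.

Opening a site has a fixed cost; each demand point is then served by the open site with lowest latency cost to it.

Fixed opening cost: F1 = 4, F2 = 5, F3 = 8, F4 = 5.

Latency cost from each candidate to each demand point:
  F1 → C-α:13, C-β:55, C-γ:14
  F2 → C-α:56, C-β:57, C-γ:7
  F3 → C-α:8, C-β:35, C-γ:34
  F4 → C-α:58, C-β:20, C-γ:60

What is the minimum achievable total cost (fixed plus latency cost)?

53

Open {F2, F3, F4}: assign each demand point to its cheapest open site.
  C-α→F3 8, C-β→F4 20, C-γ→F2 7
  latency cost 35, fixed 18 → total 53.
Compare {F1, F2, F4}: latency cost 40 + fixed 14 = 54.
Compare {F1, F4}: latency cost 47 + fixed 9 = 56.
Compare {F1, F2, F3, F4}: latency cost 35 + fixed 22 = 57.
All other subsets cost ≥ 54. Minimum total cost: 53.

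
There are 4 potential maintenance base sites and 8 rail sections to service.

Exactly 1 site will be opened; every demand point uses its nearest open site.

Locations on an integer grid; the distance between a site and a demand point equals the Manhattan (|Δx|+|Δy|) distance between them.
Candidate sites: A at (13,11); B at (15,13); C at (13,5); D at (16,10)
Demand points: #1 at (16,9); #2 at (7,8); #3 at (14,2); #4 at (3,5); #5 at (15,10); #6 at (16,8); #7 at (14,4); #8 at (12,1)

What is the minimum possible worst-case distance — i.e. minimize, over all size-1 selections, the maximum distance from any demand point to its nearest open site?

Open {C}.
  Farthest demand point is #4 at distance 10 (to C); all others are ≤ 10.
With {A} the worst case is 16.
With {D} the worst case is 18.
No size-1 selection achieves below 10.

10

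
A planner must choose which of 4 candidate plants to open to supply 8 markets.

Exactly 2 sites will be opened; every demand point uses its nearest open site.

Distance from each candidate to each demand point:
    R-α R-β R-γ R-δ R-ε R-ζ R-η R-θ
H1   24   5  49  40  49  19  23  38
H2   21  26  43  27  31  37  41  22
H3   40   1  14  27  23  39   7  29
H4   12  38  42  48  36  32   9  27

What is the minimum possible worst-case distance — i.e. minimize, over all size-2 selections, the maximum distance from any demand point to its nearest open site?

29

Open {H1, H3}.
  Farthest demand point is R-θ at distance 29 (to H3); all others are ≤ 29.
With {H3, H4} the worst case is 32.
With {H2, H3} the worst case is 37.
No size-2 selection achieves below 29.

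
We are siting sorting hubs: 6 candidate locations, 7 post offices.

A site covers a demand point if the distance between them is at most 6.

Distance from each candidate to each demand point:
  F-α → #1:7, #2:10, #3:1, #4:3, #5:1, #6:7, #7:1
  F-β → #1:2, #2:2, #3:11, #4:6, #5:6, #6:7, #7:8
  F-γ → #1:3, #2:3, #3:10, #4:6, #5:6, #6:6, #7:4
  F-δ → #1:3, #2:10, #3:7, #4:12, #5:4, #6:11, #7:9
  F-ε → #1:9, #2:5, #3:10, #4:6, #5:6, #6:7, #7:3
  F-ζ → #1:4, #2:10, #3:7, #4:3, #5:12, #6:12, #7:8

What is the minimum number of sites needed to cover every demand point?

2

Coverage sets (demand points within 6 of each site):
  F-α: {#3, #4, #5, #7}
  F-β: {#1, #2, #4, #5}
  F-γ: {#1, #2, #4, #5, #6, #7}
  F-δ: {#1, #5}
  F-ε: {#2, #4, #5, #7}
  F-ζ: {#1, #4}
No single site covers all 7 demand points.
But {F-α, F-γ} covers everything, so the minimum is 2.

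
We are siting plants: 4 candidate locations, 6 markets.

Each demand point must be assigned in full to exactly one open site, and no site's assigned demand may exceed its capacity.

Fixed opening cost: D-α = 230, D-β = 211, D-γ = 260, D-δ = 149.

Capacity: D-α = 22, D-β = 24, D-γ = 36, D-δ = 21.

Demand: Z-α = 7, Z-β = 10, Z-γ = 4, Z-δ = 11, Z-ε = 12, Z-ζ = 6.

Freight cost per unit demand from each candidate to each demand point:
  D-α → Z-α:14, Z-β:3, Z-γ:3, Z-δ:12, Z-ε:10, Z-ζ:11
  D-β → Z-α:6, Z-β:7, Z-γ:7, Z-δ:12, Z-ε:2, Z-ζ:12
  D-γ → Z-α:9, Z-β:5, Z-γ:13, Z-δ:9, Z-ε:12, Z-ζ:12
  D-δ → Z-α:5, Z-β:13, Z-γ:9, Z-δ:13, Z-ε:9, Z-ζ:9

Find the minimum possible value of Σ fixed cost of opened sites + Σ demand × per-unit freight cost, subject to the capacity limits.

Open {D-β, D-γ}; cheapest assignment that respects the capacities:
  D-β (cap 24, load 23): Z-α, Z-γ, Z-ε — cost 7×6 + 4×7 + 12×2 = 94
  D-γ (cap 36, load 27): Z-β, Z-δ, Z-ζ — cost 10×5 + 11×9 + 6×12 = 221
  Shipping 315, fixed 471 → total 786.
  Any other capacity-feasible assignment to {D-β, D-γ} ships for at least 315.
Compare {D-γ, D-δ}: its best feasible assignment gives total 825.
Compare {D-α, D-β, D-δ}: its best feasible assignment gives total 877.
Every other set of open sites that can feasibly serve all demand totals ≥ 825 even under its best assignment. Minimum: 786.

786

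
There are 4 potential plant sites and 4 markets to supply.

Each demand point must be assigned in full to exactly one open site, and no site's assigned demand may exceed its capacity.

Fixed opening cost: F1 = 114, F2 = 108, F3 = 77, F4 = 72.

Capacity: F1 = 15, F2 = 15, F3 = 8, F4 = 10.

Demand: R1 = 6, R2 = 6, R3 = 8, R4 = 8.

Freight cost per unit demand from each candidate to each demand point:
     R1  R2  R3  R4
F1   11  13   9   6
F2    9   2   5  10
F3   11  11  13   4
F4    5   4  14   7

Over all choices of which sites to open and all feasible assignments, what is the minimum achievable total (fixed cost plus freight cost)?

371

Open {F2, F3, F4}; cheapest assignment that respects the capacities:
  F2 (cap 15, load 14): R2, R3 — cost 6×2 + 8×5 = 52
  F3 (cap 8, load 8): R4 — cost 8×4 = 32
  F4 (cap 10, load 6): R1 — cost 6×5 = 30
  Shipping 114, fixed 257 → total 371.
  Any other capacity-feasible assignment to {F2, F3, F4} ships for at least 114.
Compare {F1, F2}: its best feasible assignment gives total 388.
Compare {F1, F2, F4}: its best feasible assignment gives total 424.
Every other set of open sites that can feasibly serve all demand totals ≥ 388 even under its best assignment. Minimum: 371.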